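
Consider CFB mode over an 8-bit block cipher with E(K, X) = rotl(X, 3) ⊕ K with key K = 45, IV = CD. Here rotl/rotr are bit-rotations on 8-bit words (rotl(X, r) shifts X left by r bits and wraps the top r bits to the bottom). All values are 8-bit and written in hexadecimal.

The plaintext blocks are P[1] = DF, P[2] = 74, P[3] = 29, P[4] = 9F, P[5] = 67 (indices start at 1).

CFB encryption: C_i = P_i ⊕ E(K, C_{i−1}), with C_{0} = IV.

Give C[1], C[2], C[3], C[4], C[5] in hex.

C[1] = F4, C[2] = 96, C[3] = D8, C[4] = 1C, C[5] = C2

C[1]: E(K, CD) = 2B; DF ⊕ 2B = F4.
C[2]: E(K, F4) = E2; 74 ⊕ E2 = 96.
C[3]: E(K, 96) = F1; 29 ⊕ F1 = D8.
C[4]: E(K, D8) = 83; 9F ⊕ 83 = 1C.
C[5]: E(K, 1C) = A5; 67 ⊕ A5 = C2.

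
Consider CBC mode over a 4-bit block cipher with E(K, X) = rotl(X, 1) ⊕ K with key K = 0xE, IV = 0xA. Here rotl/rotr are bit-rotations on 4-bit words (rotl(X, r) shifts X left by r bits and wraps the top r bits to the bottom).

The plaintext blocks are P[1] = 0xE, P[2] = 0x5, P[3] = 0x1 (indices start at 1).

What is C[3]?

C[3] = 0xD

CBC encryption: C_i = E(K, P_i ⊕ C_{i−1}), with C_{0} = IV.
C[1]: P[1] ⊕ 0xA = 0x4; E(K, 0x4) = 0x6.
C[2]: P[2] ⊕ 0x6 = 0x3; E(K, 0x3) = 0x8.
C[3]: P[3] ⊕ 0x8 = 0x9; E(K, 0x9) = 0xD.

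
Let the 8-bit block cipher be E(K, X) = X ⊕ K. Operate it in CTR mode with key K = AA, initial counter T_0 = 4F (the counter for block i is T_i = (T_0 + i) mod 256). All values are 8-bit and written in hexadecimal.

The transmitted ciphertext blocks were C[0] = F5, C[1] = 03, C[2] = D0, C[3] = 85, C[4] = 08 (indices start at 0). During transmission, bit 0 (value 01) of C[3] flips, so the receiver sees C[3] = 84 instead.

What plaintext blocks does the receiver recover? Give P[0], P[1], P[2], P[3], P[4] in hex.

CTR decryption: S_i = E(K, T_i) where T_i is the counter for block i; P_i = C_i ⊕ S_i.
Only C[3] changed, to 84. In CTR, a change in C_i flips the same bit in P_i only; the keystream is unaffected. Decrypting the received ciphertext:
P[0]: T = 4F, S = E(K, T) = E5; F5 ⊕ E5 = 10.
P[1]: T = 50, S = E(K, T) = FA; 03 ⊕ FA = F9.
P[2]: T = 51, S = E(K, T) = FB; D0 ⊕ FB = 2B.
P[3]: T = 52, S = E(K, T) = F8; 84 ⊕ F8 = 7C.
P[4]: T = 53, S = E(K, T) = F9; 08 ⊕ F9 = F1.
Blocks that differ from the original plaintext: P[3].

P[0] = 10, P[1] = F9, P[2] = 2B, P[3] = 7C, P[4] = F1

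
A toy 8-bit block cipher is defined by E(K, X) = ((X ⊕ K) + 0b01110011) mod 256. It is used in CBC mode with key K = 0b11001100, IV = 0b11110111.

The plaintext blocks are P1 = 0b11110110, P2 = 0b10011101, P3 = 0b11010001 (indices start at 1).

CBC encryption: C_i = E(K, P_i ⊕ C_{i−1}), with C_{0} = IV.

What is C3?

C1: P1 ⊕ 0b11110111 = 0b00000001; E(K, 0b00000001) = 0b01000000.
C2: P2 ⊕ 0b01000000 = 0b11011101; E(K, 0b11011101) = 0b10000100.
C3: P3 ⊕ 0b10000100 = 0b01010101; E(K, 0b01010101) = 0b00001100.

C3 = 0b00001100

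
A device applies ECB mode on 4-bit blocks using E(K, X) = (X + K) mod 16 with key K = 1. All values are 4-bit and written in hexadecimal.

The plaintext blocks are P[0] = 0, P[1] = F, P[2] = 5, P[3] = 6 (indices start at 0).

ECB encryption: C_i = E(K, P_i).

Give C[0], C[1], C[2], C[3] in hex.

C[0]: E(K, 0) = 1.
C[1]: E(K, F) = 0.
C[2]: E(K, 5) = 6.
C[3]: E(K, 6) = 7.

C[0] = 1, C[1] = 0, C[2] = 6, C[3] = 7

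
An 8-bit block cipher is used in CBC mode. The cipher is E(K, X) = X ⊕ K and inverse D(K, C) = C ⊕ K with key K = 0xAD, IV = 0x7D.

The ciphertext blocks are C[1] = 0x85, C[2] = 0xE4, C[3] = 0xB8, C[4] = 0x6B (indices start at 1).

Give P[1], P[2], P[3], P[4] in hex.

CBC decryption: P_i = D(K, C_i) ⊕ C_{i−1}, with C_{0} = IV.
P[1]: D(K, 0x85) = 0x28; 0x28 ⊕ 0x7D = 0x55.
P[2]: D(K, 0xE4) = 0x49; 0x49 ⊕ 0x85 = 0xCC.
P[3]: D(K, 0xB8) = 0x15; 0x15 ⊕ 0xE4 = 0xF1.
P[4]: D(K, 0x6B) = 0xC6; 0xC6 ⊕ 0xB8 = 0x7E.

P[1] = 0x55, P[2] = 0xCC, P[3] = 0xF1, P[4] = 0x7E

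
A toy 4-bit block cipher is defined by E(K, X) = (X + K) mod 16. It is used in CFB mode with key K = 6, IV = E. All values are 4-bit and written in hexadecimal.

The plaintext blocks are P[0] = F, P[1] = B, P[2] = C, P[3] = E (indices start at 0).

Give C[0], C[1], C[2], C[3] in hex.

C[0] = B, C[1] = A, C[2] = C, C[3] = C

CFB encryption: C_i = P_i ⊕ E(K, C_{i−1}), with C_{−1} = IV.
C[0]: E(K, E) = 4; F ⊕ 4 = B.
C[1]: E(K, B) = 1; B ⊕ 1 = A.
C[2]: E(K, A) = 0; C ⊕ 0 = C.
C[3]: E(K, C) = 2; E ⊕ 2 = C.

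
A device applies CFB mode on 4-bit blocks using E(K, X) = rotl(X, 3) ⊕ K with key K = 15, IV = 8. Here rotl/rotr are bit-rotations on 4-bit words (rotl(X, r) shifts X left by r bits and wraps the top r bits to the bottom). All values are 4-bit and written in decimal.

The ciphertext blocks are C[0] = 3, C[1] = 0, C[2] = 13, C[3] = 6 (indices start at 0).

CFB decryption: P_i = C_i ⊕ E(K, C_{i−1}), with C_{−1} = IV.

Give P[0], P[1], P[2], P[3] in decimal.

P[0] = 8, P[1] = 6, P[2] = 2, P[3] = 7

P[0]: E(K, 8) = 11; 3 ⊕ 11 = 8.
P[1]: E(K, 3) = 6; 0 ⊕ 6 = 6.
P[2]: E(K, 0) = 15; 13 ⊕ 15 = 2.
P[3]: E(K, 13) = 1; 6 ⊕ 1 = 7.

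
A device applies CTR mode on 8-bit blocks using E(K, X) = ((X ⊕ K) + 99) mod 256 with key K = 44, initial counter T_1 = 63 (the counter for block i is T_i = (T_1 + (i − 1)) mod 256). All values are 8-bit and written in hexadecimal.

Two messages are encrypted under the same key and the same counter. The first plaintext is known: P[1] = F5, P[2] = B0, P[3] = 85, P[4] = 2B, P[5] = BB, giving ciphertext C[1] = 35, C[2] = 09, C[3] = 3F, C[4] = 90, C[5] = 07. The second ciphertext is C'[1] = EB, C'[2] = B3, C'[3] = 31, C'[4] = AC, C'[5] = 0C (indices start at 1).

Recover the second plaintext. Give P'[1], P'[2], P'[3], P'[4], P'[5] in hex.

P'[1] = 2B, P'[2] = 0A, P'[3] = 8B, P'[4] = 17, P'[5] = B0

In CTR with a reused counter, both messages share the same keystream S_i, so C_i ⊕ C'_i = P_i ⊕ P'_i and thus P'_i = P_i ⊕ C_i ⊕ C'_i.
P'[1]: F5 ⊕ 35 ⊕ EB = 2B.
P'[2]: B0 ⊕ 09 ⊕ B3 = 0A.
P'[3]: 85 ⊕ 3F ⊕ 31 = 8B.
P'[4]: 2B ⊕ 90 ⊕ AC = 17.
P'[5]: BB ⊕ 07 ⊕ 0C = B0.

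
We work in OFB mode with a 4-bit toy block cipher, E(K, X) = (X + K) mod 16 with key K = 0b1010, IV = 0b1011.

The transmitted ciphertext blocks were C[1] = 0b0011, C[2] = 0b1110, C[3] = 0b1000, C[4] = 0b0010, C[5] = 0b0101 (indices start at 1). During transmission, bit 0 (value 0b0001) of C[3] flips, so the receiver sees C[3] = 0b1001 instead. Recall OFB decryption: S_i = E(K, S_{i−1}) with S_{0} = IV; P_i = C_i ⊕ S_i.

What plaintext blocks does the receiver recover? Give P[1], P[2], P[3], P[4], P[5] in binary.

Only C[3] changed, to 0b1001. In OFB, a change in C_i flips the same bit in P_i only; the keystream is unaffected. Decrypting the received ciphertext:
P[1]: S = E(K, 0b1011) = 0b0101; 0b0011 ⊕ 0b0101 = 0b0110.
P[2]: S = E(K, 0b0101) = 0b1111; 0b1110 ⊕ 0b1111 = 0b0001.
P[3]: S = E(K, 0b1111) = 0b1001; 0b1001 ⊕ 0b1001 = 0b0000.
P[4]: S = E(K, 0b1001) = 0b0011; 0b0010 ⊕ 0b0011 = 0b0001.
P[5]: S = E(K, 0b0011) = 0b1101; 0b0101 ⊕ 0b1101 = 0b1000.
Blocks that differ from the original plaintext: P[3].

P[1] = 0b0110, P[2] = 0b0001, P[3] = 0b0000, P[4] = 0b0001, P[5] = 0b1000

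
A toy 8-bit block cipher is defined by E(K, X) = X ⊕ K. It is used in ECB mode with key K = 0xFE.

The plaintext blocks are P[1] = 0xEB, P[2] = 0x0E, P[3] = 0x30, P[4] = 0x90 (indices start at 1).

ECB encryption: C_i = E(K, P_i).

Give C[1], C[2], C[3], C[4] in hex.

C[1]: E(K, 0xEB) = 0x15.
C[2]: E(K, 0x0E) = 0xF0.
C[3]: E(K, 0x30) = 0xCE.
C[4]: E(K, 0x90) = 0x6E.

C[1] = 0x15, C[2] = 0xF0, C[3] = 0xCE, C[4] = 0x6E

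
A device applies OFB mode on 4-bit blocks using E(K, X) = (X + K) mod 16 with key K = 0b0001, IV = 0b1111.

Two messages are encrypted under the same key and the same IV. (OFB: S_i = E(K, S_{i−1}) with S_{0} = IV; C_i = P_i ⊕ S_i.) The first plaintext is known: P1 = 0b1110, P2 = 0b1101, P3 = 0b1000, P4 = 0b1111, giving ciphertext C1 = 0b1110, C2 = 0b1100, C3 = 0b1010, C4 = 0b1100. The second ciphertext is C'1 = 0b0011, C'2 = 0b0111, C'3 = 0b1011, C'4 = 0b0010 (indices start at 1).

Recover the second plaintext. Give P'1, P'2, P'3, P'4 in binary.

P'1 = 0b0011, P'2 = 0b0110, P'3 = 0b1001, P'4 = 0b0001

In OFB with a reused IV, both messages share the same keystream S_i, so C_i ⊕ C'_i = P_i ⊕ P'_i and thus P'_i = P_i ⊕ C_i ⊕ C'_i.
P'1: 0b1110 ⊕ 0b1110 ⊕ 0b0011 = 0b0011.
P'2: 0b1101 ⊕ 0b1100 ⊕ 0b0111 = 0b0110.
P'3: 0b1000 ⊕ 0b1010 ⊕ 0b1011 = 0b1001.
P'4: 0b1111 ⊕ 0b1100 ⊕ 0b0010 = 0b0001.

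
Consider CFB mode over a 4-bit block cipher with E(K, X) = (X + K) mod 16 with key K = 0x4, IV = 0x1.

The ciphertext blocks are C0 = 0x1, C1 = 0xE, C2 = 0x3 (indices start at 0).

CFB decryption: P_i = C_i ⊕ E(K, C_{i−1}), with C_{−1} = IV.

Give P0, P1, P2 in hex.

P0 = 0x4, P1 = 0xB, P2 = 0x1

P0: E(K, 0x1) = 0x5; 0x1 ⊕ 0x5 = 0x4.
P1: E(K, 0x1) = 0x5; 0xE ⊕ 0x5 = 0xB.
P2: E(K, 0xE) = 0x2; 0x3 ⊕ 0x2 = 0x1.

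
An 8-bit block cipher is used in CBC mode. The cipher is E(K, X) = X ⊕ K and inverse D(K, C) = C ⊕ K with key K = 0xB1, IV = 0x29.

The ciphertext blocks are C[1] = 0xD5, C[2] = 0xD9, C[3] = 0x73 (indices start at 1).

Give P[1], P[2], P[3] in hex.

CBC decryption: P_i = D(K, C_i) ⊕ C_{i−1}, with C_{0} = IV.
P[1]: D(K, 0xD5) = 0x64; 0x64 ⊕ 0x29 = 0x4D.
P[2]: D(K, 0xD9) = 0x68; 0x68 ⊕ 0xD5 = 0xBD.
P[3]: D(K, 0x73) = 0xC2; 0xC2 ⊕ 0xD9 = 0x1B.

P[1] = 0x4D, P[2] = 0xBD, P[3] = 0x1B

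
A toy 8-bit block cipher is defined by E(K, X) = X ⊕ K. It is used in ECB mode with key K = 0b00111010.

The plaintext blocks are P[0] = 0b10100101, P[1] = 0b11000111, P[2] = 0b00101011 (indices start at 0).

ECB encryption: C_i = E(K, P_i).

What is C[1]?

C[1]: E(K, 0b11000111) = 0b11111101.

C[1] = 0b11111101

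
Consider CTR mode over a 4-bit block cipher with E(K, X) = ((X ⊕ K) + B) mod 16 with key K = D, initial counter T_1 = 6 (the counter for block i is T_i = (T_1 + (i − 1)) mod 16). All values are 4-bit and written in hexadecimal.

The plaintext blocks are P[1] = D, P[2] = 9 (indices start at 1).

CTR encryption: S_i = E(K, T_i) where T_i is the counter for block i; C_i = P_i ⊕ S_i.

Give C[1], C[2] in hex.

C[1]: T = 6, S = E(K, T) = 6; D ⊕ 6 = B.
C[2]: T = 7, S = E(K, T) = 5; 9 ⊕ 5 = C.

C[1] = B, C[2] = C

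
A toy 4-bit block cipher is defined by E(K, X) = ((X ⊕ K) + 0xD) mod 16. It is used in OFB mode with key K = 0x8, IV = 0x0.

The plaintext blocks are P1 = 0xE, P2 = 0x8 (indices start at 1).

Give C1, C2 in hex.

OFB encryption: S_i = E(K, S_{i−1}) with S_{0} = IV; C_i = P_i ⊕ S_i.
C1: S = E(K, 0x0) = 0x5; 0xE ⊕ 0x5 = 0xB.
C2: S = E(K, 0x5) = 0xA; 0x8 ⊕ 0xA = 0x2.

C1 = 0xB, C2 = 0x2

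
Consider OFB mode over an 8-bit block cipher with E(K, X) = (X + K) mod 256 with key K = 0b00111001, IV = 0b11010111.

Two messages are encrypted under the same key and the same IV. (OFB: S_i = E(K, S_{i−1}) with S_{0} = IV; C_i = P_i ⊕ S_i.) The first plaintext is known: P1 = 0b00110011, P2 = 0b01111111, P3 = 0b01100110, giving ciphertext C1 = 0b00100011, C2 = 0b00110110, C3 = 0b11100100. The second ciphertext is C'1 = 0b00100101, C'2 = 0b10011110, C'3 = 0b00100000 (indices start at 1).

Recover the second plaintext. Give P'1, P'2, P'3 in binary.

P'1 = 0b00110101, P'2 = 0b11010111, P'3 = 0b10100010

In OFB with a reused IV, both messages share the same keystream S_i, so C_i ⊕ C'_i = P_i ⊕ P'_i and thus P'_i = P_i ⊕ C_i ⊕ C'_i.
P'1: 0b00110011 ⊕ 0b00100011 ⊕ 0b00100101 = 0b00110101.
P'2: 0b01111111 ⊕ 0b00110110 ⊕ 0b10011110 = 0b11010111.
P'3: 0b01100110 ⊕ 0b11100100 ⊕ 0b00100000 = 0b10100010.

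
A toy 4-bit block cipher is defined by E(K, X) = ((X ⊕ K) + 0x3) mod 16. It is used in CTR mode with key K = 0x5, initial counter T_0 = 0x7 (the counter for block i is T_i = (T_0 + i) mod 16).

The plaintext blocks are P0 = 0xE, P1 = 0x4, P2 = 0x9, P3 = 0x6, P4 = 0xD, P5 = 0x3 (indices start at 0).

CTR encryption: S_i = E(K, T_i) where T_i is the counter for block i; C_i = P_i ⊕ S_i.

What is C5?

C0: T = 0x7, S = E(K, T) = 0x5; 0xE ⊕ 0x5 = 0xB.
C1: T = 0x8, S = E(K, T) = 0x0; 0x4 ⊕ 0x0 = 0x4.
C2: T = 0x9, S = E(K, T) = 0xF; 0x9 ⊕ 0xF = 0x6.
C3: T = 0xA, S = E(K, T) = 0x2; 0x6 ⊕ 0x2 = 0x4.
C4: T = 0xB, S = E(K, T) = 0x1; 0xD ⊕ 0x1 = 0xC.
C5: T = 0xC, S = E(K, T) = 0xC; 0x3 ⊕ 0xC = 0xF.

C5 = 0xF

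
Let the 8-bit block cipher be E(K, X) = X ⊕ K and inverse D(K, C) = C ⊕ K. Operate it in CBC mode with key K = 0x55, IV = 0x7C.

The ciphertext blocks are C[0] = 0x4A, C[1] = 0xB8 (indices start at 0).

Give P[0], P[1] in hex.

CBC decryption: P_i = D(K, C_i) ⊕ C_{i−1}, with C_{−1} = IV.
P[0]: D(K, 0x4A) = 0x1F; 0x1F ⊕ 0x7C = 0x63.
P[1]: D(K, 0xB8) = 0xED; 0xED ⊕ 0x4A = 0xA7.

P[0] = 0x63, P[1] = 0xA7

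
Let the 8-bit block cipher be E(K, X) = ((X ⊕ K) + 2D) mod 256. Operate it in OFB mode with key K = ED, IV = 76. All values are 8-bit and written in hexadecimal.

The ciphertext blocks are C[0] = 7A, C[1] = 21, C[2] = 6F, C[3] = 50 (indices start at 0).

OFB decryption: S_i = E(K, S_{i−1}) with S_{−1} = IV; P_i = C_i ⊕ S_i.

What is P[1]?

P[0]: S = E(K, 76) = C8; 7A ⊕ C8 = B2.
P[1]: S = E(K, C8) = 52; 21 ⊕ 52 = 73.

P[1] = 73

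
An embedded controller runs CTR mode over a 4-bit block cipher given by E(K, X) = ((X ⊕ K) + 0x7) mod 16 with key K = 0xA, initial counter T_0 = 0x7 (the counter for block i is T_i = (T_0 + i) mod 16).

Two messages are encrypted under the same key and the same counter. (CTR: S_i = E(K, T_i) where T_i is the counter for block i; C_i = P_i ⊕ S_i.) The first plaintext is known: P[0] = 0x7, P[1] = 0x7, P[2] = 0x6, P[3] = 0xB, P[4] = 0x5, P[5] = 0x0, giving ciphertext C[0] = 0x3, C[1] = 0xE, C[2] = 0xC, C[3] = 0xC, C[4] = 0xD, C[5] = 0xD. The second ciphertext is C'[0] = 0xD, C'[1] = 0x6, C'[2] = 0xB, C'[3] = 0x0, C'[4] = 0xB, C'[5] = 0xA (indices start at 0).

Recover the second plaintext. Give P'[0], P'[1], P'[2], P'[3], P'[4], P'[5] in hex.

P'[0] = 0x9, P'[1] = 0xF, P'[2] = 0x1, P'[3] = 0x7, P'[4] = 0x3, P'[5] = 0x7

In CTR with a reused counter, both messages share the same keystream S_i, so C_i ⊕ C'_i = P_i ⊕ P'_i and thus P'_i = P_i ⊕ C_i ⊕ C'_i.
P'[0]: 0x7 ⊕ 0x3 ⊕ 0xD = 0x9.
P'[1]: 0x7 ⊕ 0xE ⊕ 0x6 = 0xF.
P'[2]: 0x6 ⊕ 0xC ⊕ 0xB = 0x1.
P'[3]: 0xB ⊕ 0xC ⊕ 0x0 = 0x7.
P'[4]: 0x5 ⊕ 0xD ⊕ 0xB = 0x3.
P'[5]: 0x0 ⊕ 0xD ⊕ 0xA = 0x7.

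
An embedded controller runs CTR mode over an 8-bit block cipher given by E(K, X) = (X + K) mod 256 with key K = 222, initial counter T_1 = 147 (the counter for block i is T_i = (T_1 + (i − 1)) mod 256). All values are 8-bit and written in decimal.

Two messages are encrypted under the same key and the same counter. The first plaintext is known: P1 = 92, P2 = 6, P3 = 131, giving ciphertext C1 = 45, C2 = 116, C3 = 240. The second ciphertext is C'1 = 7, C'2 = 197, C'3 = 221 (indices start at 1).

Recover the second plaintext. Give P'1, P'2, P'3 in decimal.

In CTR with a reused counter, both messages share the same keystream S_i, so C_i ⊕ C'_i = P_i ⊕ P'_i and thus P'_i = P_i ⊕ C_i ⊕ C'_i.
P'1: 92 ⊕ 45 ⊕ 7 = 118.
P'2: 6 ⊕ 116 ⊕ 197 = 183.
P'3: 131 ⊕ 240 ⊕ 221 = 174.

P'1 = 118, P'2 = 183, P'3 = 174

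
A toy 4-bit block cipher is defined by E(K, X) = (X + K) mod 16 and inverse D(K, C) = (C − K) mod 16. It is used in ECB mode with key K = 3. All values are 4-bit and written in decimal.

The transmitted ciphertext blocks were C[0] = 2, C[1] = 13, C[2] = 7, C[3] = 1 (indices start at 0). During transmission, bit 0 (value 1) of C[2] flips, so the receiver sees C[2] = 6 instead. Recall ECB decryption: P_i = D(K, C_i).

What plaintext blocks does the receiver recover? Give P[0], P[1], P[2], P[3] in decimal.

Only C[2] changed, to 6. In ECB, a change in C_i affects only P_i. Decrypting the received ciphertext:
P[0]: D(K, 2) = 15.
P[1]: D(K, 13) = 10.
P[2]: D(K, 6) = 3.
P[3]: D(K, 1) = 14.
Blocks that differ from the original plaintext: P[2].

P[0] = 15, P[1] = 10, P[2] = 3, P[3] = 14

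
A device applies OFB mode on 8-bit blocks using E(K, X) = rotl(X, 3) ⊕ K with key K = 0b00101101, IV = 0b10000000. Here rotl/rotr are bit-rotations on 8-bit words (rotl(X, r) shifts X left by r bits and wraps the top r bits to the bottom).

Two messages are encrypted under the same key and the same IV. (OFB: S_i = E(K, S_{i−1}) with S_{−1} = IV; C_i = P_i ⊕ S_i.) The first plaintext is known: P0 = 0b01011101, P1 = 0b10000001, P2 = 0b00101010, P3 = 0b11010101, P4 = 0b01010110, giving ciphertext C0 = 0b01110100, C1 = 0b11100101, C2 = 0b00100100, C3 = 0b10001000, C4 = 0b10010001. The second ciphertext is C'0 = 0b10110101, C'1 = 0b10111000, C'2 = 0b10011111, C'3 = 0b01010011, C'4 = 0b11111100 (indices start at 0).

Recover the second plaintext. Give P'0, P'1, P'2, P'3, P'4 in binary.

P'0 = 0b10011100, P'1 = 0b11011100, P'2 = 0b10010001, P'3 = 0b00001110, P'4 = 0b00111011

In OFB with a reused IV, both messages share the same keystream S_i, so C_i ⊕ C'_i = P_i ⊕ P'_i and thus P'_i = P_i ⊕ C_i ⊕ C'_i.
P'0: 0b01011101 ⊕ 0b01110100 ⊕ 0b10110101 = 0b10011100.
P'1: 0b10000001 ⊕ 0b11100101 ⊕ 0b10111000 = 0b11011100.
P'2: 0b00101010 ⊕ 0b00100100 ⊕ 0b10011111 = 0b10010001.
P'3: 0b11010101 ⊕ 0b10001000 ⊕ 0b01010011 = 0b00001110.
P'4: 0b01010110 ⊕ 0b10010001 ⊕ 0b11111100 = 0b00111011.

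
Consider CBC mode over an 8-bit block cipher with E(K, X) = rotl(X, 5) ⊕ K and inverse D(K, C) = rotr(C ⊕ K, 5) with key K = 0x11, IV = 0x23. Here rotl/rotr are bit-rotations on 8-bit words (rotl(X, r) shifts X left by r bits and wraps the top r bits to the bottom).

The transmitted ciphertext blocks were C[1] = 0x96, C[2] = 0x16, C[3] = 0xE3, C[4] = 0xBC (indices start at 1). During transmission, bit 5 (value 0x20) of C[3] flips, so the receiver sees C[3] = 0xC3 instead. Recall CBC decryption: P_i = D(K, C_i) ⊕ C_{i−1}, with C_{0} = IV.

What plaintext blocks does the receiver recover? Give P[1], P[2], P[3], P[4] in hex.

Only C[3] changed, to 0xC3. In CBC, a change in C_i garbles P_i and flips the same bit in P_{i+1}. Decrypting the received ciphertext:
P[1]: D(K, 0x96) = 0x3C; 0x3C ⊕ 0x23 = 0x1F.
P[2]: D(K, 0x16) = 0x38; 0x38 ⊕ 0x96 = 0xAE.
P[3]: D(K, 0xC3) = 0x96; 0x96 ⊕ 0x16 = 0x80.
P[4]: D(K, 0xBC) = 0x6D; 0x6D ⊕ 0xC3 = 0xAE.
Blocks that differ from the original plaintext: P[3], P[4].

P[1] = 0x1F, P[2] = 0xAE, P[3] = 0x80, P[4] = 0xAE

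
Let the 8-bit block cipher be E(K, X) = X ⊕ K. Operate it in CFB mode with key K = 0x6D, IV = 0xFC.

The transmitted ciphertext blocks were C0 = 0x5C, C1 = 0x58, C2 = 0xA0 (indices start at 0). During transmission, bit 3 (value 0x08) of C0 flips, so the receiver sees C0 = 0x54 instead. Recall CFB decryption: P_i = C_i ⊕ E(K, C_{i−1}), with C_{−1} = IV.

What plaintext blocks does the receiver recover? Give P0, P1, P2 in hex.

Only C0 changed, to 0x54. In CFB, a change in C_i flips the same bit in P_i and garbles P_{i+1}. Decrypting the received ciphertext:
P0: E(K, 0xFC) = 0x91; 0x54 ⊕ 0x91 = 0xC5.
P1: E(K, 0x54) = 0x39; 0x58 ⊕ 0x39 = 0x61.
P2: E(K, 0x58) = 0x35; 0xA0 ⊕ 0x35 = 0x95.
Blocks that differ from the original plaintext: P0, P1.

P0 = 0xC5, P1 = 0x61, P2 = 0x95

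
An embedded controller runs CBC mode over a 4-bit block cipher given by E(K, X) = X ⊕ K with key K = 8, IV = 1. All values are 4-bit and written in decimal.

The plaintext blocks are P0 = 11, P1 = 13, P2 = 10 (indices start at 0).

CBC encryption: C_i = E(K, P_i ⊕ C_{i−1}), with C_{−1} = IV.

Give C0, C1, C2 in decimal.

C0: P0 ⊕ 1 = 10; E(K, 10) = 2.
C1: P1 ⊕ 2 = 15; E(K, 15) = 7.
C2: P2 ⊕ 7 = 13; E(K, 13) = 5.

C0 = 2, C1 = 7, C2 = 5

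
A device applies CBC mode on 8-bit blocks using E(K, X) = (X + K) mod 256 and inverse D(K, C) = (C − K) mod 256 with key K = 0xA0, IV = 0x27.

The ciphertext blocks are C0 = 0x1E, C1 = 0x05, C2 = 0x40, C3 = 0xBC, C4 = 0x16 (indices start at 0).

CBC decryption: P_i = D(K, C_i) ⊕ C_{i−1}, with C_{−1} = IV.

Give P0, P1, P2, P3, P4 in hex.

P0: D(K, 0x1E) = 0x7E; 0x7E ⊕ 0x27 = 0x59.
P1: D(K, 0x05) = 0x65; 0x65 ⊕ 0x1E = 0x7B.
P2: D(K, 0x40) = 0xA0; 0xA0 ⊕ 0x05 = 0xA5.
P3: D(K, 0xBC) = 0x1C; 0x1C ⊕ 0x40 = 0x5C.
P4: D(K, 0x16) = 0x76; 0x76 ⊕ 0xBC = 0xCA.

P0 = 0x59, P1 = 0x7B, P2 = 0xA5, P3 = 0x5C, P4 = 0xCA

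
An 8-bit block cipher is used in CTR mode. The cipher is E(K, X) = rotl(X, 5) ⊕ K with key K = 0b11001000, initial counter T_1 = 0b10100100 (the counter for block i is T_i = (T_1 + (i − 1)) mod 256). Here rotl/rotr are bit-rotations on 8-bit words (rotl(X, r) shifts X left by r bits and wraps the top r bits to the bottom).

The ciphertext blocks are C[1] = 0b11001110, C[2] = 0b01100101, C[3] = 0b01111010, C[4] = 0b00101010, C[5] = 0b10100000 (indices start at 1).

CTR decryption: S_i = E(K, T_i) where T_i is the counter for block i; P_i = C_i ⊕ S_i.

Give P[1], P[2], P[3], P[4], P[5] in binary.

P[1]: T = 0b10100100, S = E(K, T) = 0b01011100; 0b11001110 ⊕ 0b01011100 = 0b10010010.
P[2]: T = 0b10100101, S = E(K, T) = 0b01111100; 0b01100101 ⊕ 0b01111100 = 0b00011001.
P[3]: T = 0b10100110, S = E(K, T) = 0b00011100; 0b01111010 ⊕ 0b00011100 = 0b01100110.
P[4]: T = 0b10100111, S = E(K, T) = 0b00111100; 0b00101010 ⊕ 0b00111100 = 0b00010110.
P[5]: T = 0b10101000, S = E(K, T) = 0b11011101; 0b10100000 ⊕ 0b11011101 = 0b01111101.

P[1] = 0b10010010, P[2] = 0b00011001, P[3] = 0b01100110, P[4] = 0b00010110, P[5] = 0b01111101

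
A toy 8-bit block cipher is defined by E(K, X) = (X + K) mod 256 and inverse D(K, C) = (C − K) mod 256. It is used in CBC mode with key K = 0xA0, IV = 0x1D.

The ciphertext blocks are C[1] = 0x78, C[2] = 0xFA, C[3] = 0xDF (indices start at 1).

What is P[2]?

P[2] = 0x22

CBC decryption: P_i = D(K, C_i) ⊕ C_{i−1}, with C_{0} = IV.
P[2]: D(K, 0xFA) = 0x5A; 0x5A ⊕ 0x78 = 0x22.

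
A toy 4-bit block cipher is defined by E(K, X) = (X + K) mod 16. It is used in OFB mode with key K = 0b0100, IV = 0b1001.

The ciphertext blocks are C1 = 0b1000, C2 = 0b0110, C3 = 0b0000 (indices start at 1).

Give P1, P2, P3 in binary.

P1 = 0b0101, P2 = 0b0111, P3 = 0b0101

OFB decryption: S_i = E(K, S_{i−1}) with S_{0} = IV; P_i = C_i ⊕ S_i.
P1: S = E(K, 0b1001) = 0b1101; 0b1000 ⊕ 0b1101 = 0b0101.
P2: S = E(K, 0b1101) = 0b0001; 0b0110 ⊕ 0b0001 = 0b0111.
P3: S = E(K, 0b0001) = 0b0101; 0b0000 ⊕ 0b0101 = 0b0101.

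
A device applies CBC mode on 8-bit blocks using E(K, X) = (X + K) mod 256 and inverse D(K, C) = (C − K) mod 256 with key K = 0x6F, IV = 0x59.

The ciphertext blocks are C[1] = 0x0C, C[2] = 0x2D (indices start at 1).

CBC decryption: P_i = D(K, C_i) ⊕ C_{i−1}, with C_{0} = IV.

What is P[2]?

P[2] = 0xB2

P[2]: D(K, 0x2D) = 0xBE; 0xBE ⊕ 0x0C = 0xB2.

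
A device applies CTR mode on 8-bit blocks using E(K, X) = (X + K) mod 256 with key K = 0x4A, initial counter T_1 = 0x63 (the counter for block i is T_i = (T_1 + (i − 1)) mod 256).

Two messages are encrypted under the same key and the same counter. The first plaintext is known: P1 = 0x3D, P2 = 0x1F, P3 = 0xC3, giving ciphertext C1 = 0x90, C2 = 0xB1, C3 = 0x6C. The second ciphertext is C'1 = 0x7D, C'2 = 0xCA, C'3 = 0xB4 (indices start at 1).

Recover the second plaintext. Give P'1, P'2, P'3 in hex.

In CTR with a reused counter, both messages share the same keystream S_i, so C_i ⊕ C'_i = P_i ⊕ P'_i and thus P'_i = P_i ⊕ C_i ⊕ C'_i.
P'1: 0x3D ⊕ 0x90 ⊕ 0x7D = 0xD0.
P'2: 0x1F ⊕ 0xB1 ⊕ 0xCA = 0x64.
P'3: 0xC3 ⊕ 0x6C ⊕ 0xB4 = 0x1B.

P'1 = 0xD0, P'2 = 0x64, P'3 = 0x1B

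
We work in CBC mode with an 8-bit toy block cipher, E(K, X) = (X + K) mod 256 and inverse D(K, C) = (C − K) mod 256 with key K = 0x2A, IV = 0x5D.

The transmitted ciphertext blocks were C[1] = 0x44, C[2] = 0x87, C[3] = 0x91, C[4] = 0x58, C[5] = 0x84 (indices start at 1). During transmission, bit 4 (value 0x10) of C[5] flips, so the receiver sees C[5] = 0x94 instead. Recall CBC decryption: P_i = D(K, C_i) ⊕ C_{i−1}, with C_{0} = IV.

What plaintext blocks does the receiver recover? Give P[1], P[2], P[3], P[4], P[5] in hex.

Only C[5] changed, to 0x94. In CBC, a change in C_i garbles P_i and flips the same bit in P_{i+1}. Decrypting the received ciphertext:
P[1]: D(K, 0x44) = 0x1A; 0x1A ⊕ 0x5D = 0x47.
P[2]: D(K, 0x87) = 0x5D; 0x5D ⊕ 0x44 = 0x19.
P[3]: D(K, 0x91) = 0x67; 0x67 ⊕ 0x87 = 0xE0.
P[4]: D(K, 0x58) = 0x2E; 0x2E ⊕ 0x91 = 0xBF.
P[5]: D(K, 0x94) = 0x6A; 0x6A ⊕ 0x58 = 0x32.
Blocks that differ from the original plaintext: P[5].

P[1] = 0x47, P[2] = 0x19, P[3] = 0xE0, P[4] = 0xBF, P[5] = 0x32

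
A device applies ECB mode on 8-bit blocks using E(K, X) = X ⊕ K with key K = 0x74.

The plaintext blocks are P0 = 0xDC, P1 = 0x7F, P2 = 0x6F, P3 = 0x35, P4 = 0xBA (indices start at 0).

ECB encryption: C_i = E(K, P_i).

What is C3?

C3: E(K, 0x35) = 0x41.

C3 = 0x41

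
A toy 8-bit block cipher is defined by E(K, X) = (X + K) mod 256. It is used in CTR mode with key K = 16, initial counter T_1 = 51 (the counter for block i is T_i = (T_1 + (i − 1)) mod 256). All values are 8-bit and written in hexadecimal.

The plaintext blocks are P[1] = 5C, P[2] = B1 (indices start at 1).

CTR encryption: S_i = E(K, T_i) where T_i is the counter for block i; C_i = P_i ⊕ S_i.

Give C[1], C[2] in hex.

C[1] = 3B, C[2] = D9

C[1]: T = 51, S = E(K, T) = 67; 5C ⊕ 67 = 3B.
C[2]: T = 52, S = E(K, T) = 68; B1 ⊕ 68 = D9.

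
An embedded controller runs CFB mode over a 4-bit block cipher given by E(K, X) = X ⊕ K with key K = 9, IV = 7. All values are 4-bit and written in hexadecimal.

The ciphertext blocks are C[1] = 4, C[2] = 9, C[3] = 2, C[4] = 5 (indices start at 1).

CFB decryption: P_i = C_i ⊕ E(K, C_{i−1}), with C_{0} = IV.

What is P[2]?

P[2] = 4

P[2]: E(K, 4) = D; 9 ⊕ D = 4.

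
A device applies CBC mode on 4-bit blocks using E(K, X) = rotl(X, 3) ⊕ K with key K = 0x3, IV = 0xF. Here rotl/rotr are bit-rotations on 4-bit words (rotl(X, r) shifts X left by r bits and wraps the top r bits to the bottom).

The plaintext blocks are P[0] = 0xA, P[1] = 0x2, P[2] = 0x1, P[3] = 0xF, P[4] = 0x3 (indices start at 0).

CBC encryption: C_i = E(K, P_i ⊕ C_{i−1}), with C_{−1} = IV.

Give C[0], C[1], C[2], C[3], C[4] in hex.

C[0]: P[0] ⊕ 0xF = 0x5; E(K, 0x5) = 0x9.
C[1]: P[1] ⊕ 0x9 = 0xB; E(K, 0xB) = 0xE.
C[2]: P[2] ⊕ 0xE = 0xF; E(K, 0xF) = 0xC.
C[3]: P[3] ⊕ 0xC = 0x3; E(K, 0x3) = 0xA.
C[4]: P[4] ⊕ 0xA = 0x9; E(K, 0x9) = 0xF.

C[0] = 0x9, C[1] = 0xE, C[2] = 0xC, C[3] = 0xA, C[4] = 0xF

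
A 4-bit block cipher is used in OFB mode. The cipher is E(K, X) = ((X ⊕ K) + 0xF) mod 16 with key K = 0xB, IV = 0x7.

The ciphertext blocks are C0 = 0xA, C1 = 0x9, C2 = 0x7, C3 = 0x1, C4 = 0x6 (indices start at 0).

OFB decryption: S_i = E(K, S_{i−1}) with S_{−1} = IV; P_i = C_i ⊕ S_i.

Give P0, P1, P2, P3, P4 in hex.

P0 = 0x1, P1 = 0x6, P2 = 0x4, P3 = 0x6, P4 = 0xD

P0: S = E(K, 0x7) = 0xB; 0xA ⊕ 0xB = 0x1.
P1: S = E(K, 0xB) = 0xF; 0x9 ⊕ 0xF = 0x6.
P2: S = E(K, 0xF) = 0x3; 0x7 ⊕ 0x3 = 0x4.
P3: S = E(K, 0x3) = 0x7; 0x1 ⊕ 0x7 = 0x6.
P4: S = E(K, 0x7) = 0xB; 0x6 ⊕ 0xB = 0xD.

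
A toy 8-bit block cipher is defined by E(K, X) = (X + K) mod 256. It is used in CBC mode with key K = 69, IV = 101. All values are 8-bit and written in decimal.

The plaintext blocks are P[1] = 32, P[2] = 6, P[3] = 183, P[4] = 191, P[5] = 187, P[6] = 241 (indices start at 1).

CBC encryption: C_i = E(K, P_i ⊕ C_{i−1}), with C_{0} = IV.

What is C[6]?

C[6] = 27

C[1]: P[1] ⊕ 101 = 69; E(K, 69) = 138.
C[2]: P[2] ⊕ 138 = 140; E(K, 140) = 209.
C[3]: P[3] ⊕ 209 = 102; E(K, 102) = 171.
C[4]: P[4] ⊕ 171 = 20; E(K, 20) = 89.
C[5]: P[5] ⊕ 89 = 226; E(K, 226) = 39.
C[6]: P[6] ⊕ 39 = 214; E(K, 214) = 27.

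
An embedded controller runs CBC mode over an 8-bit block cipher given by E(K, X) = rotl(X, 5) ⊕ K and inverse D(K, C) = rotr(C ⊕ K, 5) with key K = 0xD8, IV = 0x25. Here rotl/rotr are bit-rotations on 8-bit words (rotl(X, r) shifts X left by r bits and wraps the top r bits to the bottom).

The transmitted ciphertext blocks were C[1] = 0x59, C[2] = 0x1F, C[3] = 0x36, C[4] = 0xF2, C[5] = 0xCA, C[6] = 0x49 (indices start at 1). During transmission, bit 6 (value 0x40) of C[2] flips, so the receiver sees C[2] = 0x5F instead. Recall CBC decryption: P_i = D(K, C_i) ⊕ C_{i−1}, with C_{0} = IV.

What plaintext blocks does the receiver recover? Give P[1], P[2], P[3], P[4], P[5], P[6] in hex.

P[1] = 0x29, P[2] = 0x65, P[3] = 0x28, P[4] = 0x67, P[5] = 0x62, P[6] = 0x46

Only C[2] changed, to 0x5F. In CBC, a change in C_i garbles P_i and flips the same bit in P_{i+1}. Decrypting the received ciphertext:
P[1]: D(K, 0x59) = 0x0C; 0x0C ⊕ 0x25 = 0x29.
P[2]: D(K, 0x5F) = 0x3C; 0x3C ⊕ 0x59 = 0x65.
P[3]: D(K, 0x36) = 0x77; 0x77 ⊕ 0x5F = 0x28.
P[4]: D(K, 0xF2) = 0x51; 0x51 ⊕ 0x36 = 0x67.
P[5]: D(K, 0xCA) = 0x90; 0x90 ⊕ 0xF2 = 0x62.
P[6]: D(K, 0x49) = 0x8C; 0x8C ⊕ 0xCA = 0x46.
Blocks that differ from the original plaintext: P[2], P[3].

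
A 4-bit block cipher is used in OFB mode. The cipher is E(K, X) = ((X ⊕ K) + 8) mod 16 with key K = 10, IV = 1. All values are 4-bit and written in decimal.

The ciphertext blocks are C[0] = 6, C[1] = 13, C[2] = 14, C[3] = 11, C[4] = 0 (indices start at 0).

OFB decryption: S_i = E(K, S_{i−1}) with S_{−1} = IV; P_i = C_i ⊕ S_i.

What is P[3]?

P[0]: S = E(K, 1) = 3; 6 ⊕ 3 = 5.
P[1]: S = E(K, 3) = 1; 13 ⊕ 1 = 12.
P[2]: S = E(K, 1) = 3; 14 ⊕ 3 = 13.
P[3]: S = E(K, 3) = 1; 11 ⊕ 1 = 10.

P[3] = 10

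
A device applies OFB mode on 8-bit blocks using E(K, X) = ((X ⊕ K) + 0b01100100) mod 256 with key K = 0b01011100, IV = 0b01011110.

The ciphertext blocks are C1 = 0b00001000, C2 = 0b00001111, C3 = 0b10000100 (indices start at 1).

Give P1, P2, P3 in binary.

OFB decryption: S_i = E(K, S_{i−1}) with S_{0} = IV; P_i = C_i ⊕ S_i.
P1: S = E(K, 0b01011110) = 0b01100110; 0b00001000 ⊕ 0b01100110 = 0b01101110.
P2: S = E(K, 0b01100110) = 0b10011110; 0b00001111 ⊕ 0b10011110 = 0b10010001.
P3: S = E(K, 0b10011110) = 0b00100110; 0b10000100 ⊕ 0b00100110 = 0b10100010.

P1 = 0b01101110, P2 = 0b10010001, P3 = 0b10100010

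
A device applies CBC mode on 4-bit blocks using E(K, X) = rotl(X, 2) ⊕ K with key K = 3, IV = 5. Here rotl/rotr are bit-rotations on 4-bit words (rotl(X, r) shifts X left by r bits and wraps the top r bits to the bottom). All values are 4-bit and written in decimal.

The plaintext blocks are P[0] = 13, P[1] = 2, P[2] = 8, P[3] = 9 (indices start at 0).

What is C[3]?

CBC encryption: C_i = E(K, P_i ⊕ C_{i−1}), with C_{−1} = IV.
C[0]: P[0] ⊕ 5 = 8; E(K, 8) = 1.
C[1]: P[1] ⊕ 1 = 3; E(K, 3) = 15.
C[2]: P[2] ⊕ 15 = 7; E(K, 7) = 14.
C[3]: P[3] ⊕ 14 = 7; E(K, 7) = 14.

C[3] = 14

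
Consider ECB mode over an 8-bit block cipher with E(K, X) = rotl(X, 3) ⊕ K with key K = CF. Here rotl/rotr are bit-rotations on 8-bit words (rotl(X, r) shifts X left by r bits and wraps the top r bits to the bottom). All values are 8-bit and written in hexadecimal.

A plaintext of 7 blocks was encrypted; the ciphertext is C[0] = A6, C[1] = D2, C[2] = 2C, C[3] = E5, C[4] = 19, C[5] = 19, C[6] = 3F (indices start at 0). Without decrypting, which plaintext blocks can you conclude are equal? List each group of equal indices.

ECB encrypts each block independently with the same key, so equal ciphertext blocks imply equal plaintext blocks.
C[4] = C[5] = 19, so P[4] = P[5].

P[4] = P[5]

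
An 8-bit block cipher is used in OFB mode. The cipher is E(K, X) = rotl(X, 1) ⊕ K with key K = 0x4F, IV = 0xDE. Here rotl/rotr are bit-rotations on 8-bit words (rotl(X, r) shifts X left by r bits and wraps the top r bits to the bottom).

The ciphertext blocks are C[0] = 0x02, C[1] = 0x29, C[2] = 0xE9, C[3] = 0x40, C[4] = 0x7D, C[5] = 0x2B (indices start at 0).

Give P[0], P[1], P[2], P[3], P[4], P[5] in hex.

P[0] = 0xF0, P[1] = 0x83, P[2] = 0xF3, P[3] = 0x3B, P[4] = 0xC4, P[5] = 0x17

OFB decryption: S_i = E(K, S_{i−1}) with S_{−1} = IV; P_i = C_i ⊕ S_i.
P[0]: S = E(K, 0xDE) = 0xF2; 0x02 ⊕ 0xF2 = 0xF0.
P[1]: S = E(K, 0xF2) = 0xAA; 0x29 ⊕ 0xAA = 0x83.
P[2]: S = E(K, 0xAA) = 0x1A; 0xE9 ⊕ 0x1A = 0xF3.
P[3]: S = E(K, 0x1A) = 0x7B; 0x40 ⊕ 0x7B = 0x3B.
P[4]: S = E(K, 0x7B) = 0xB9; 0x7D ⊕ 0xB9 = 0xC4.
P[5]: S = E(K, 0xB9) = 0x3C; 0x2B ⊕ 0x3C = 0x17.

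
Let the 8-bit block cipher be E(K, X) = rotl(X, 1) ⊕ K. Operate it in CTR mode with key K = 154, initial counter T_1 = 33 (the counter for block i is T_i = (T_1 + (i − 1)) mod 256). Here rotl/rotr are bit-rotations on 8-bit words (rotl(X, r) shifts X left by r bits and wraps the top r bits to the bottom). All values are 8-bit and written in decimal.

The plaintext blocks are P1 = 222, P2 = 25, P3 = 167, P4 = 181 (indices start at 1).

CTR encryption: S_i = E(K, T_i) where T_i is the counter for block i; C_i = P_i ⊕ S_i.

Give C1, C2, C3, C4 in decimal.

C1: T = 33, S = E(K, T) = 216; 222 ⊕ 216 = 6.
C2: T = 34, S = E(K, T) = 222; 25 ⊕ 222 = 199.
C3: T = 35, S = E(K, T) = 220; 167 ⊕ 220 = 123.
C4: T = 36, S = E(K, T) = 210; 181 ⊕ 210 = 103.

C1 = 6, C2 = 199, C3 = 123, C4 = 103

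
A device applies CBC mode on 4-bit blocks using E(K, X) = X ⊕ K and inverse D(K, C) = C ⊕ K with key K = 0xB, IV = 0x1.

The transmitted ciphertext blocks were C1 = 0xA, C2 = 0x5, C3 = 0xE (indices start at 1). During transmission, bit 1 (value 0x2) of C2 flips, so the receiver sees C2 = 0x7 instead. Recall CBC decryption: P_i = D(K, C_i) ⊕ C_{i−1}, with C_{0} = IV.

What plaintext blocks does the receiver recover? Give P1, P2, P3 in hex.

Only C2 changed, to 0x7. In CBC, a change in C_i garbles P_i and flips the same bit in P_{i+1}. Decrypting the received ciphertext:
P1: D(K, 0xA) = 0x1; 0x1 ⊕ 0x1 = 0x0.
P2: D(K, 0x7) = 0xC; 0xC ⊕ 0xA = 0x6.
P3: D(K, 0xE) = 0x5; 0x5 ⊕ 0x7 = 0x2.
Blocks that differ from the original plaintext: P2, P3.

P1 = 0x0, P2 = 0x6, P3 = 0x2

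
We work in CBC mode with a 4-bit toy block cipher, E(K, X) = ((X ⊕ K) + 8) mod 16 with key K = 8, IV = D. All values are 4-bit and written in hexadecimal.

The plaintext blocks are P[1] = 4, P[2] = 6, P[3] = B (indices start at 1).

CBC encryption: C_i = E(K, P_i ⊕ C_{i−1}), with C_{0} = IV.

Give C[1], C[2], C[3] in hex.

C[1]: P[1] ⊕ D = 9; E(K, 9) = 9.
C[2]: P[2] ⊕ 9 = F; E(K, F) = F.
C[3]: P[3] ⊕ F = 4; E(K, 4) = 4.

C[1] = 9, C[2] = F, C[3] = 4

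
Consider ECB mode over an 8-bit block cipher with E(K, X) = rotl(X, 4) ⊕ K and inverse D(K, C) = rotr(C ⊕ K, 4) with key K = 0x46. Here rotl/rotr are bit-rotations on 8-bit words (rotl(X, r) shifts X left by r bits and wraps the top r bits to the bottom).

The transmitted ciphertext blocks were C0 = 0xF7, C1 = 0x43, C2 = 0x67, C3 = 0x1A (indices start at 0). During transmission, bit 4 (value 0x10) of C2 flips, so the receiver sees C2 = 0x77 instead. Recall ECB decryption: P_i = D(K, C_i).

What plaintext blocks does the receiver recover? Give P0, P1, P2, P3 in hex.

P0 = 0x1B, P1 = 0x50, P2 = 0x13, P3 = 0xC5

Only C2 changed, to 0x77. In ECB, a change in C_i affects only P_i. Decrypting the received ciphertext:
P0: D(K, 0xF7) = 0x1B.
P1: D(K, 0x43) = 0x50.
P2: D(K, 0x77) = 0x13.
P3: D(K, 0x1A) = 0xC5.
Blocks that differ from the original plaintext: P2.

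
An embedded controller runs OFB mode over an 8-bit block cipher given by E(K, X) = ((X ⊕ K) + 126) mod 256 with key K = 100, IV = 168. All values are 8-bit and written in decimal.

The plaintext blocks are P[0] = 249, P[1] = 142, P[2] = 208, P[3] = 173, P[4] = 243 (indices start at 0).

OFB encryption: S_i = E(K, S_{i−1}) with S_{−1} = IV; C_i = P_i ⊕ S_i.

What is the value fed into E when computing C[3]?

70

C[0]: S = E(K, 168) = 74; 249 ⊕ 74 = 179.
C[1]: S = E(K, 74) = 172; 142 ⊕ 172 = 34.
C[2]: S = E(K, 172) = 70; 208 ⊕ 70 = 150.
C[3]: S = E(K, 70) = 160; 173 ⊕ 160 = 13.
So the input to E for block [3] is 70.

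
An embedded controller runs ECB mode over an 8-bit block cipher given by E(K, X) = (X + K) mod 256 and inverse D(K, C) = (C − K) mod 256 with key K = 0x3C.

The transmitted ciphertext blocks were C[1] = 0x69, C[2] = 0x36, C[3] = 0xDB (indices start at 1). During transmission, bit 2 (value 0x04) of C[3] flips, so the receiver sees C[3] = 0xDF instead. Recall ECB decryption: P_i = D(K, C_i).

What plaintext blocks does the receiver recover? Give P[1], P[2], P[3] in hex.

P[1] = 0x2D, P[2] = 0xFA, P[3] = 0xA3

Only C[3] changed, to 0xDF. In ECB, a change in C_i affects only P_i. Decrypting the received ciphertext:
P[1]: D(K, 0x69) = 0x2D.
P[2]: D(K, 0x36) = 0xFA.
P[3]: D(K, 0xDF) = 0xA3.
Blocks that differ from the original plaintext: P[3].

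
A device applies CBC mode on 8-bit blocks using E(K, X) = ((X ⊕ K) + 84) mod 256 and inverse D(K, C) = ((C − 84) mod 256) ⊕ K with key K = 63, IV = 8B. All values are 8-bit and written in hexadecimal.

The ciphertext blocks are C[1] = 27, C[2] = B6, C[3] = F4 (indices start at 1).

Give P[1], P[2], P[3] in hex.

P[1] = 4B, P[2] = 76, P[3] = A5

CBC decryption: P_i = D(K, C_i) ⊕ C_{i−1}, with C_{0} = IV.
P[1]: D(K, 27) = C0; C0 ⊕ 8B = 4B.
P[2]: D(K, B6) = 51; 51 ⊕ 27 = 76.
P[3]: D(K, F4) = 13; 13 ⊕ B6 = A5.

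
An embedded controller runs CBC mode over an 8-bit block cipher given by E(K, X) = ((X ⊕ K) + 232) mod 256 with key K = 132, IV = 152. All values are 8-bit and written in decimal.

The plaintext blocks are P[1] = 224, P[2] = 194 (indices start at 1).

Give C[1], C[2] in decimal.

C[1] = 228, C[2] = 138

CBC encryption: C_i = E(K, P_i ⊕ C_{i−1}), with C_{0} = IV.
C[1]: P[1] ⊕ 152 = 120; E(K, 120) = 228.
C[2]: P[2] ⊕ 228 = 38; E(K, 38) = 138.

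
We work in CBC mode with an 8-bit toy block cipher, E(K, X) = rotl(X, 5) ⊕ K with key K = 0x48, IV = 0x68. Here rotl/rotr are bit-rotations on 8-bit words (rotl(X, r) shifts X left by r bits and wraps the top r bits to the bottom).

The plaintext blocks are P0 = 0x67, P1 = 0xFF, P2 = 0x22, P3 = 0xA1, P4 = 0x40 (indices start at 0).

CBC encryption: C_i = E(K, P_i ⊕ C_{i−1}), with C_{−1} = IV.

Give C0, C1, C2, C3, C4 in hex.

C0: P0 ⊕ 0x68 = 0x0F; E(K, 0x0F) = 0xA9.
C1: P1 ⊕ 0xA9 = 0x56; E(K, 0x56) = 0x82.
C2: P2 ⊕ 0x82 = 0xA0; E(K, 0xA0) = 0x5C.
C3: P3 ⊕ 0x5C = 0xFD; E(K, 0xFD) = 0xF7.
C4: P4 ⊕ 0xF7 = 0xB7; E(K, 0xB7) = 0xBE.

C0 = 0xA9, C1 = 0x82, C2 = 0x5C, C3 = 0xF7, C4 = 0xBE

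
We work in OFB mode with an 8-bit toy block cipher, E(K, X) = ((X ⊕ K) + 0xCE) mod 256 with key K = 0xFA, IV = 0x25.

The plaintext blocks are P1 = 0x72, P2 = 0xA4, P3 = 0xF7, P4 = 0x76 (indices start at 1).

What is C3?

OFB encryption: S_i = E(K, S_{i−1}) with S_{0} = IV; C_i = P_i ⊕ S_i.
C1: S = E(K, 0x25) = 0xAD; 0x72 ⊕ 0xAD = 0xDF.
C2: S = E(K, 0xAD) = 0x25; 0xA4 ⊕ 0x25 = 0x81.
C3: S = E(K, 0x25) = 0xAD; 0xF7 ⊕ 0xAD = 0x5A.

C3 = 0x5A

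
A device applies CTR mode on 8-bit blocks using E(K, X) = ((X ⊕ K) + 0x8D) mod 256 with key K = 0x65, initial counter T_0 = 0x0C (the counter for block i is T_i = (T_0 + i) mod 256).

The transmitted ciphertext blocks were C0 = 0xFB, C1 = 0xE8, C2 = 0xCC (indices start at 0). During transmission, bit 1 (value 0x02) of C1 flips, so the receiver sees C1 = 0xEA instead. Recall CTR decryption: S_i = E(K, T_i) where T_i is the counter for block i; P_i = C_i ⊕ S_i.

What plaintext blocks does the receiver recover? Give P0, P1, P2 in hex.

Only C1 changed, to 0xEA. In CTR, a change in C_i flips the same bit in P_i only; the keystream is unaffected. Decrypting the received ciphertext:
P0: T = 0x0C, S = E(K, T) = 0xF6; 0xFB ⊕ 0xF6 = 0x0D.
P1: T = 0x0D, S = E(K, T) = 0xF5; 0xEA ⊕ 0xF5 = 0x1F.
P2: T = 0x0E, S = E(K, T) = 0xF8; 0xCC ⊕ 0xF8 = 0x34.
Blocks that differ from the original plaintext: P1.

P0 = 0x0D, P1 = 0x1F, P2 = 0x34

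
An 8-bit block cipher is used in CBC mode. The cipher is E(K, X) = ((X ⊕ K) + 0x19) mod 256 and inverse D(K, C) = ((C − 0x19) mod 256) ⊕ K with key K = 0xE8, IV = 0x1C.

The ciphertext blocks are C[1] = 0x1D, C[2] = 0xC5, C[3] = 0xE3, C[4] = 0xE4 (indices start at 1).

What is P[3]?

CBC decryption: P_i = D(K, C_i) ⊕ C_{i−1}, with C_{0} = IV.
P[3]: D(K, 0xE3) = 0x22; 0x22 ⊕ 0xC5 = 0xE7.

P[3] = 0xE7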